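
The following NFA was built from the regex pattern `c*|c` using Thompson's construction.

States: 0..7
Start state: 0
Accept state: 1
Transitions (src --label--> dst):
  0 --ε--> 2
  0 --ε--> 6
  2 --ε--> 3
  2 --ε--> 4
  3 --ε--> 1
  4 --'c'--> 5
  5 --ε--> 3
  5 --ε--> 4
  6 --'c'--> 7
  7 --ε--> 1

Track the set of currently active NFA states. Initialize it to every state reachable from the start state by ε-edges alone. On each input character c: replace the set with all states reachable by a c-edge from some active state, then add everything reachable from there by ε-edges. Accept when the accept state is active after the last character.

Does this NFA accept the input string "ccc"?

Answer: ACCEPT

Derivation:
S₀ = ε-closure({0}) = {0,1,2,3,4,6}
'c' @ 1: {1,3,4,5,7}  (accept∈set)
'c' @ 2: {1,3,4,5}  (accept∈set)
'c' @ 3: {1,3,4,5}  (accept∈set)
end set {1,3,4,5} — state 1 in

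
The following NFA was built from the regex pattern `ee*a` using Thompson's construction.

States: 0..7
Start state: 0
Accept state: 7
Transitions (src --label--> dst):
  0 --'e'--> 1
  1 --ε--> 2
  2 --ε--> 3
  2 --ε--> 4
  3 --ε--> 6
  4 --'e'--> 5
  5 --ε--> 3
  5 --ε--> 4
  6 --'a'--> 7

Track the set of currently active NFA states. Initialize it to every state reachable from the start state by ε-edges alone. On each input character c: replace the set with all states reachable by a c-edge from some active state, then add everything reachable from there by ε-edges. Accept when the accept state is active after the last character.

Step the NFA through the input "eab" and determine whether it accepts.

Answer: REJECT

Steps:
start: ε-closure({0}) = {0}
'e' @ 1: {1,2,3,4,6}
'a' @ 2: {7}  (accept∈set)
'b' @ 3: {}  — no active states
after full input: {}  (accept=7 not in)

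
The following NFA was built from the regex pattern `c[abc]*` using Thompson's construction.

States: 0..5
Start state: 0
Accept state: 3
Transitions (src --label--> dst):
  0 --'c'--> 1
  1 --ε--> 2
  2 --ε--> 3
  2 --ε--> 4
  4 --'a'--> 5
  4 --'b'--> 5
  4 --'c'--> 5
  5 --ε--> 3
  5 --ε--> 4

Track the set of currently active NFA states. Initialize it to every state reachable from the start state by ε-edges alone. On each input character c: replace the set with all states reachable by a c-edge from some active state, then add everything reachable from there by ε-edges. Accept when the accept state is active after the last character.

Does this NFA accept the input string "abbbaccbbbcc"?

start: ε-closure({0}) = {0}
'a' @ 1: {}  — state set empty
rest 'bbbaccbbbcc' ignored (set empty)
after full input: {}  (accept=3 not in)

Answer: REJECT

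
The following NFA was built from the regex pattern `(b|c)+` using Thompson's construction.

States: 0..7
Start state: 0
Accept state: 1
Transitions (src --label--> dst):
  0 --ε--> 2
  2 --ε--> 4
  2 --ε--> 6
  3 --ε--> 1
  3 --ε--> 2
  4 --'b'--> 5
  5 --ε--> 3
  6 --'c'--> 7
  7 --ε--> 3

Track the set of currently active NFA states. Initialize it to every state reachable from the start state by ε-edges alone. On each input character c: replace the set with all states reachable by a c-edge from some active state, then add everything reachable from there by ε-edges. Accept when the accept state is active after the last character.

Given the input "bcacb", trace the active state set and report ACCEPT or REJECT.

Answer: REJECT

Derivation:
S₀ = ε-closure({0}) = {0,2,4,6}
'b' @ 1: {1,2,3,4,5,6}  [accepting]
'c' @ 2: {1,2,3,4,6,7}  [accepting]
'a' @ 3: {}  — state set empty
rest 'cb' ignored (set empty)
end set {} — state 1 not in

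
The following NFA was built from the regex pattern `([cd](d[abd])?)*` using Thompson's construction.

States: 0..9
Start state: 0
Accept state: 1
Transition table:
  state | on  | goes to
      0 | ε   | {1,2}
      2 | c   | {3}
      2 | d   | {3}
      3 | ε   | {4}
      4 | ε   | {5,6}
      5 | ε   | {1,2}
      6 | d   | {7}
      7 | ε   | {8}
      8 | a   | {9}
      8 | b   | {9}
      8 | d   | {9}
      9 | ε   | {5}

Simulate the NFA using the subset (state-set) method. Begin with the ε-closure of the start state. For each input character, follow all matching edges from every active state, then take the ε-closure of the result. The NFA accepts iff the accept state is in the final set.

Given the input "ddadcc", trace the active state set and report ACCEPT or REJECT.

Answer: ACCEPT

Derivation:
initial (ε-close {0}): {0,1,2}
'd' @ 1: {1,2,3,4,5,6}  [accepting]
'd' @ 2: {1,2,3,4,5,6,7,8}  [accepting]
'a' @ 3: {1,2,5,9}  [accepting]
'd' @ 4: {1,2,3,4,5,6}  [accepting]
'c' @ 5: {1,2,3,4,5,6}  [accepting]
'c' @ 6: {1,2,3,4,5,6}  [accepting]
after full input: {1,2,3,4,5,6}  (accept=1 in)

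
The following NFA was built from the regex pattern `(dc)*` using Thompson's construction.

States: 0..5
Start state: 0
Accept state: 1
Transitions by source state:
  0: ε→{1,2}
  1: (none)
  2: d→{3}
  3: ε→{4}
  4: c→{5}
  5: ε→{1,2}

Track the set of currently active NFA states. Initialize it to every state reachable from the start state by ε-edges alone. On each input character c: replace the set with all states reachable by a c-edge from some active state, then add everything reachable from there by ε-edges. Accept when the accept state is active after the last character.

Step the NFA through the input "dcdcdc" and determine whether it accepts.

Answer: ACCEPT

Steps:
S₀ = ε-closure({0}) = {0,1,2}
'd' @ 1: {3,4}
'c' @ 2: {1,2,5}  (accept∈set)
'd' @ 3: {3,4}
'c' @ 4: {1,2,5}  (accept∈set)
'd' @ 5: {3,4}
'c' @ 6: {1,2,5}  (accept∈set)
end set {1,2,5} — state 1 in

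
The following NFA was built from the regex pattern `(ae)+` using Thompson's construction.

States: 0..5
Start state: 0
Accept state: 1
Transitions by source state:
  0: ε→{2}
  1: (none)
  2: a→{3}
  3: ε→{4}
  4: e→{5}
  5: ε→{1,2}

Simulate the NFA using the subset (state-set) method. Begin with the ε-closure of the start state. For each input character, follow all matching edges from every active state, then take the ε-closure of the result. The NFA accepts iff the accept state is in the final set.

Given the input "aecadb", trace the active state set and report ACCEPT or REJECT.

initial (ε-close {0}): {0,2}
'a' @ 1: {3,4}
'e' @ 2: {1,2,5}  [accepting]
'c' @ 3: {}  — no active states
rest 'adb' ignored (set empty)
end set {} — state 1 not in

Answer: REJECT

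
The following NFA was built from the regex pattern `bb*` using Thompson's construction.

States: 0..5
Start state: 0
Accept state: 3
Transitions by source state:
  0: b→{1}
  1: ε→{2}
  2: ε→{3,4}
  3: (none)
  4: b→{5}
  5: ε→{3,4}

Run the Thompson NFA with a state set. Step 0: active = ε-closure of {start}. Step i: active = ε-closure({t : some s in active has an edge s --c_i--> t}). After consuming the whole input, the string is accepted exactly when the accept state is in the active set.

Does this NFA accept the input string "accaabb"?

initial (ε-close {0}): {0}
'a' @ 1: {}  — state set empty
rest 'ccaabb' ignored (set empty)
after full input: {}  (accept=3 not in)

Answer: REJECT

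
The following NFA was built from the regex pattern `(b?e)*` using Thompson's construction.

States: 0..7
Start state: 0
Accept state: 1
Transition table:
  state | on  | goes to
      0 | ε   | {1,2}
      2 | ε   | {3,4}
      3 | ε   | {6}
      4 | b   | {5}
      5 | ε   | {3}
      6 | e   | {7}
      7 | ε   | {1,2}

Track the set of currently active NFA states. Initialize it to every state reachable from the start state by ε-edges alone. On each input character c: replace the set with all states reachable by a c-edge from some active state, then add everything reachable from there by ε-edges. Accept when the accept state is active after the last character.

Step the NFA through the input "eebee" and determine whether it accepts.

Answer: ACCEPT

Steps:
initial (ε-close {0}): {0,1,2,3,4,6}
'e' @ 1: {1,2,3,4,6,7}  ✓accept
'e' @ 2: {1,2,3,4,6,7}  ✓accept
'b' @ 3: {3,5,6}
'e' @ 4: {1,2,3,4,6,7}  ✓accept
'e' @ 5: {1,2,3,4,6,7}  ✓accept
final: {1,2,3,4,6,7}; accept 1 in set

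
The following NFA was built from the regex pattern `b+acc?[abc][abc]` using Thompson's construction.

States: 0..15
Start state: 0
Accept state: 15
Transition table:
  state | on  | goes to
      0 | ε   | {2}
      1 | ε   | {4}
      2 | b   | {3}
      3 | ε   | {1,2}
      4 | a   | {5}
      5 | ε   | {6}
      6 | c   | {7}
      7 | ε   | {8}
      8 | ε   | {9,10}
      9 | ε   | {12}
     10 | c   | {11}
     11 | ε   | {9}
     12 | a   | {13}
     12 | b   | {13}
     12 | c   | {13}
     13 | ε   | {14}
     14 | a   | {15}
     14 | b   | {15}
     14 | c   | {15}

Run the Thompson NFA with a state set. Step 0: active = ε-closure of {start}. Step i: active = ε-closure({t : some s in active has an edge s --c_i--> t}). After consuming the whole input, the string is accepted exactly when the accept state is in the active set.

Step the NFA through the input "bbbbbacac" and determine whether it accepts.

initial (ε-close {0}): {0,2}
'b' @ 1: {1,2,3,4}
'b' @ 2: {1,2,3,4}
'b' @ 3: {1,2,3,4}
'b' @ 4: {1,2,3,4}
'b' @ 5: {1,2,3,4}
'a' @ 6: {5,6}
'c' @ 7: {7,8,9,10,12}
'a' @ 8: {13,14}
'c' @ 9: {15}  [accepting]
end set {15} — state 15 in

Answer: ACCEPT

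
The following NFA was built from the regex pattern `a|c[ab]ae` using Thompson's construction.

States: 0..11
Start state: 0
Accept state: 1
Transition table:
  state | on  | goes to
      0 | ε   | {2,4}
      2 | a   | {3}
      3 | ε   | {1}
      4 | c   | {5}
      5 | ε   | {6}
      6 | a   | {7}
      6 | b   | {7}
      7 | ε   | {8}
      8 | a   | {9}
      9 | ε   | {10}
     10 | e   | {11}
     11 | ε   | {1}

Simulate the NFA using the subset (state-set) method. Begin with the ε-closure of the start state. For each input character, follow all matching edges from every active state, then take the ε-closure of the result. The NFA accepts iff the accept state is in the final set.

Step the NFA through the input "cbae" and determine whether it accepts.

Answer: ACCEPT

Derivation:
S₀ = ε-closure({0}) = {0,2,4}
'c' @ 1: {5,6}
'b' @ 2: {7,8}
'a' @ 3: {9,10}
'e' @ 4: {1,11}  (accept∈set)
end set {1,11} — state 1 in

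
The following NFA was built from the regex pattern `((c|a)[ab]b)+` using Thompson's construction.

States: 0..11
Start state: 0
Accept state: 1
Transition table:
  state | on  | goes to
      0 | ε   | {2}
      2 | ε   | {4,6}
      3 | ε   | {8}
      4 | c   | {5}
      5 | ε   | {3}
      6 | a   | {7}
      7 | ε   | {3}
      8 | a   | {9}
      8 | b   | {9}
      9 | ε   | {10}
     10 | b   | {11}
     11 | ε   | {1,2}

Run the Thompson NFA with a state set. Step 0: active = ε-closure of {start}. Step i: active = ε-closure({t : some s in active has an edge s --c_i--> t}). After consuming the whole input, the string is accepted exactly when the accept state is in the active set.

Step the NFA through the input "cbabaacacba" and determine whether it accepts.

S₀ = ε-closure({0}) = {0,2,4,6}
'c' @ 1: {3,5,8}
'b' @ 2: {9,10}
'a' @ 3: {}  — dead — no transitions
rest 'baacacba' ignored (set empty)
after full input: {}  (accept=1 not in)

Answer: REJECT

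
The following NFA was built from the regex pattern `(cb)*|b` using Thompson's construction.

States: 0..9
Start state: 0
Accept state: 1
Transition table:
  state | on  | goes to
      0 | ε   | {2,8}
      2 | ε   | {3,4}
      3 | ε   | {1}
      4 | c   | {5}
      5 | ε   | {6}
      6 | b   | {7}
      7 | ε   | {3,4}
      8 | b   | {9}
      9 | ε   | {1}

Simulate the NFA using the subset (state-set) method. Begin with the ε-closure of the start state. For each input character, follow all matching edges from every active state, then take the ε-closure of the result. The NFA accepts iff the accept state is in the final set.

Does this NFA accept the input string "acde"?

S₀ = ε-closure({0}) = {0,1,2,3,4,8}
'a' @ 1: {}  — dead — no transitions
rest 'cde' ignored (set empty)
end set {} — state 1 not in

Answer: REJECT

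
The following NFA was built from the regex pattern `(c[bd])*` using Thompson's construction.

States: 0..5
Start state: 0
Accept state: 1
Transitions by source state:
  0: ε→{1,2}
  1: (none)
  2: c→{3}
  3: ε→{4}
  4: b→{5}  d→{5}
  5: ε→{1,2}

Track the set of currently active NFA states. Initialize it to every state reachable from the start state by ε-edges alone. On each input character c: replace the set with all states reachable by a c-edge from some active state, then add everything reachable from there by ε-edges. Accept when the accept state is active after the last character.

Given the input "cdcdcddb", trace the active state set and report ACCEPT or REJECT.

Answer: REJECT

Trace:
S₀ = ε-closure({0}) = {0,1,2}
'c' @ 1: {3,4}
'd' @ 2: {1,2,5}  [accepting]
'c' @ 3: {3,4}
'd' @ 4: {1,2,5}  [accepting]
'c' @ 5: {3,4}
'd' @ 6: {1,2,5}  [accepting]
'd' @ 7: {}  — no active states
rest 'b' ignored (set empty)
end set {} — state 1 not in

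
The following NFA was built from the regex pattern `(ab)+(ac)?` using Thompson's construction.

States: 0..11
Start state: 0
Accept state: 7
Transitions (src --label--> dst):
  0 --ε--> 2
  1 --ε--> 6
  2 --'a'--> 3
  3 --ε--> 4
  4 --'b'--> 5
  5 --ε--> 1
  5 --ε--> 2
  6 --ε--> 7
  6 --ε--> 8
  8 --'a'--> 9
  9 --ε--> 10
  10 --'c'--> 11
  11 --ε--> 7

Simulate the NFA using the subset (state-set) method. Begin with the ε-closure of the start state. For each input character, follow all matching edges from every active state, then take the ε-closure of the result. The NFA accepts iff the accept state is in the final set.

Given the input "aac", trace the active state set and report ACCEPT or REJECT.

start: ε-closure({0}) = {0,2}
'a' @ 1: {3,4}
'a' @ 2: {}  — state set empty
rest 'c' ignored (set empty)
final: {}; accept 7 not in set

Answer: REJECT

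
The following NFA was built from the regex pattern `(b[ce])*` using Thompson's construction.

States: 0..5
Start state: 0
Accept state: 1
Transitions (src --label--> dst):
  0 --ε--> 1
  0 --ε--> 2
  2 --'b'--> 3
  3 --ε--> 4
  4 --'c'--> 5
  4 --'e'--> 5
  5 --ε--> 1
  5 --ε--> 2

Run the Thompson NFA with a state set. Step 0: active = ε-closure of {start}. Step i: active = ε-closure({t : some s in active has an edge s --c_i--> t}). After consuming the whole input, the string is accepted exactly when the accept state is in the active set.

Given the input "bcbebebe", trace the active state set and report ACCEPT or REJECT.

S₀ = ε-closure({0}) = {0,1,2}
'b' @ 1: {3,4}
'c' @ 2: {1,2,5}  [accepting]
'b' @ 3: {3,4}
'e' @ 4: {1,2,5}  [accepting]
'b' @ 5: {3,4}
'e' @ 6: {1,2,5}  [accepting]
'b' @ 7: {3,4}
'e' @ 8: {1,2,5}  [accepting]
after full input: {1,2,5}  (accept=1 in)

Answer: ACCEPT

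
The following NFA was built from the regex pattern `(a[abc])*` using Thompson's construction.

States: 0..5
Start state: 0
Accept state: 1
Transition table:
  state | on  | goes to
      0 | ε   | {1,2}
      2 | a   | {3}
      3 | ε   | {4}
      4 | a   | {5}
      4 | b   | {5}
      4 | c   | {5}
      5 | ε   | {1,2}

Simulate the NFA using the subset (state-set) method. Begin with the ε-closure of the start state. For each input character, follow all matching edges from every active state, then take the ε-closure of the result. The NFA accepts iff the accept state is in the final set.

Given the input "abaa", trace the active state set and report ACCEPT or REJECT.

S₀ = ε-closure({0}) = {0,1,2}
'a' @ 1: {3,4}
'b' @ 2: {1,2,5}  ✓accept
'a' @ 3: {3,4}
'a' @ 4: {1,2,5}  ✓accept
end set {1,2,5} — state 1 in

Answer: ACCEPT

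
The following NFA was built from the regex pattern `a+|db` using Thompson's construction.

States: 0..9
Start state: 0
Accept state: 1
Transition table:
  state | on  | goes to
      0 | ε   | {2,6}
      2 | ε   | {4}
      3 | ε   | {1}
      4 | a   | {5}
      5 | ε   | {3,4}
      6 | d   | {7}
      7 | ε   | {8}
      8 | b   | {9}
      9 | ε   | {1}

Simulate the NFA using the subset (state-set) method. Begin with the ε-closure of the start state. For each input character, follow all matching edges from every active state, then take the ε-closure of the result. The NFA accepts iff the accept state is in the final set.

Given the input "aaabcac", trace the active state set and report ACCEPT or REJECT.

Answer: REJECT

Derivation:
initial (ε-close {0}): {0,2,4,6}
'a' @ 1: {1,3,4,5}  ✓accept
'a' @ 2: {1,3,4,5}  ✓accept
'a' @ 3: {1,3,4,5}  ✓accept
'b' @ 4: {}  — state set empty
rest 'cac' ignored (set empty)
after full input: {}  (accept=1 not in)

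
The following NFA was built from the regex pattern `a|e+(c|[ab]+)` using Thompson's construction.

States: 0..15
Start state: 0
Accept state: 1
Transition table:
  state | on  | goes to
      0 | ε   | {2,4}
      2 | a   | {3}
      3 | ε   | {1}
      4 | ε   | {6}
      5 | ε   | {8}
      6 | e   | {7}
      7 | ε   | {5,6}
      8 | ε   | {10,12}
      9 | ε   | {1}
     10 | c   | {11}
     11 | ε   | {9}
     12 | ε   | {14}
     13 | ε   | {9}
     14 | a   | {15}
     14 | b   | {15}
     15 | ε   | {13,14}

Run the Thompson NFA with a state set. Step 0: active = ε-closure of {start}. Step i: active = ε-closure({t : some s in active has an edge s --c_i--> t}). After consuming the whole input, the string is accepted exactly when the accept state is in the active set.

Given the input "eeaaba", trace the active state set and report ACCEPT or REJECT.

Answer: ACCEPT

Steps:
initial (ε-close {0}): {0,2,4,6}
'e' @ 1: {5,6,7,8,10,12,14}
'e' @ 2: {5,6,7,8,10,12,14}
'a' @ 3: {1,9,13,14,15}  [accepting]
'a' @ 4: {1,9,13,14,15}  [accepting]
'b' @ 5: {1,9,13,14,15}  [accepting]
'a' @ 6: {1,9,13,14,15}  [accepting]
after full input: {1,9,13,14,15}  (accept=1 in)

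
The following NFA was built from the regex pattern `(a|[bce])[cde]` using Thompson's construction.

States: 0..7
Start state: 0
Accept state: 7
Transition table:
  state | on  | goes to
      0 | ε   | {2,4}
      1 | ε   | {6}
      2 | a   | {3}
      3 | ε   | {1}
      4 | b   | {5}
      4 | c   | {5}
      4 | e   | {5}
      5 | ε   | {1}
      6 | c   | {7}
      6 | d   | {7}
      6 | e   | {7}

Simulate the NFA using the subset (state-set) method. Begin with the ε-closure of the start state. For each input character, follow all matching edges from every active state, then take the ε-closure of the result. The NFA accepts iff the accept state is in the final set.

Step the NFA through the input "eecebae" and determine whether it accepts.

start: ε-closure({0}) = {0,2,4}
'e' @ 1: {1,5,6}
'e' @ 2: {7}  ✓accept
'c' @ 3: {}  — state set empty
rest 'ebae' ignored (set empty)
after full input: {}  (accept=7 not in)

Answer: REJECT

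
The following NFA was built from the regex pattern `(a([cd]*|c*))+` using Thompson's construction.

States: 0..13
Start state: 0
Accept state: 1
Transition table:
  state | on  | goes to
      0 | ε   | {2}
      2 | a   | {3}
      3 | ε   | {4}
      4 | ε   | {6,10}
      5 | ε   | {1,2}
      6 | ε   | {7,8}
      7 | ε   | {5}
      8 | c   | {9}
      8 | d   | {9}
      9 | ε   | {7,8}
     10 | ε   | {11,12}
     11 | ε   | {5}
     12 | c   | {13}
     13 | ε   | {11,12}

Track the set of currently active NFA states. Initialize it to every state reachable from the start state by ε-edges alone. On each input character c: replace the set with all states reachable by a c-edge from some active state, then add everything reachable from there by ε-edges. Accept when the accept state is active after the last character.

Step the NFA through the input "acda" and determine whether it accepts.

start: ε-closure({0}) = {0,2}
'a' @ 1: {1,2,3,4,5,6,7,8,10,11,12}  [accepting]
'c' @ 2: {1,2,5,7,8,9,11,12,13}  [accepting]
'd' @ 3: {1,2,5,7,8,9}  [accepting]
'a' @ 4: {1,2,3,4,5,6,7,8,10,11,12}  [accepting]
after full input: {1,2,3,4,5,6,7,8,10,11,12}  (accept=1 in)

Answer: ACCEPT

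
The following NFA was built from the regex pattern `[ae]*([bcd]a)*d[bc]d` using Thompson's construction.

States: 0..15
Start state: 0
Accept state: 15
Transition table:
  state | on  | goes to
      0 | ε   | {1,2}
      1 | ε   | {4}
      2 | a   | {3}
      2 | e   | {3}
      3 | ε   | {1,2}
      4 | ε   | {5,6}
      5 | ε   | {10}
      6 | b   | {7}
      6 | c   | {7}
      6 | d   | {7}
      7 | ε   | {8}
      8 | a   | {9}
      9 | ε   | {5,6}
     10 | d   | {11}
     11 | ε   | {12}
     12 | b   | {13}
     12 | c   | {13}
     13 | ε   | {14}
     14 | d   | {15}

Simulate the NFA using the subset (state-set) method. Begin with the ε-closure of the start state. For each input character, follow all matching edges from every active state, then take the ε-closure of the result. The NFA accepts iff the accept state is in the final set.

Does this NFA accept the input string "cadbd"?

Answer: ACCEPT

Trace:
start: ε-closure({0}) = {0,1,2,4,5,6,10}
'c' @ 1: {7,8}
'a' @ 2: {5,6,9,10}
'd' @ 3: {7,8,11,12}
'b' @ 4: {13,14}
'd' @ 5: {15}  [accepting]
after full input: {15}  (accept=15 in)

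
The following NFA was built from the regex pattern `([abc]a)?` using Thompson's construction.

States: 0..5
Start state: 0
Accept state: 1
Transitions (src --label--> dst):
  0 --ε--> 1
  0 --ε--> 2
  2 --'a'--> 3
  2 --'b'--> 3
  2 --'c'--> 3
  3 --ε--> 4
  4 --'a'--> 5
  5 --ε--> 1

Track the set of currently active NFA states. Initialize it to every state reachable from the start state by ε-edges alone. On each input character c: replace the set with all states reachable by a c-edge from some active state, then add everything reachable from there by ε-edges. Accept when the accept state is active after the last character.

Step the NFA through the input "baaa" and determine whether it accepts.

Answer: REJECT

Trace:
start: ε-closure({0}) = {0,1,2}
'b' @ 1: {3,4}
'a' @ 2: {1,5}  ✓accept
'a' @ 3: {}  — dead — no transitions
rest 'a' ignored (set empty)
end set {} — state 1 not in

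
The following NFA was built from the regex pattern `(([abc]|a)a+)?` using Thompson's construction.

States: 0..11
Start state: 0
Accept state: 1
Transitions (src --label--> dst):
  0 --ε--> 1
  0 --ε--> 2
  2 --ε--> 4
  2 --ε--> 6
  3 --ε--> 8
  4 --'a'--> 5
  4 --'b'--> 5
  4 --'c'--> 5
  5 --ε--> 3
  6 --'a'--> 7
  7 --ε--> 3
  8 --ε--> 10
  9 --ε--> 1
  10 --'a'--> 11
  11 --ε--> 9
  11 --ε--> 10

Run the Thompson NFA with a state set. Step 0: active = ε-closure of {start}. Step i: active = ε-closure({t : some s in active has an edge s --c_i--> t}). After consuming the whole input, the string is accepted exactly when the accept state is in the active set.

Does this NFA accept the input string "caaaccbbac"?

initial (ε-close {0}): {0,1,2,4,6}
'c' @ 1: {3,5,8,10}
'a' @ 2: {1,9,10,11}  (accept∈set)
'a' @ 3: {1,9,10,11}  (accept∈set)
'a' @ 4: {1,9,10,11}  (accept∈set)
'c' @ 5: {}  — dead — no transitions
rest 'cbbac' ignored (set empty)
final: {}; accept 1 not in set

Answer: REJECT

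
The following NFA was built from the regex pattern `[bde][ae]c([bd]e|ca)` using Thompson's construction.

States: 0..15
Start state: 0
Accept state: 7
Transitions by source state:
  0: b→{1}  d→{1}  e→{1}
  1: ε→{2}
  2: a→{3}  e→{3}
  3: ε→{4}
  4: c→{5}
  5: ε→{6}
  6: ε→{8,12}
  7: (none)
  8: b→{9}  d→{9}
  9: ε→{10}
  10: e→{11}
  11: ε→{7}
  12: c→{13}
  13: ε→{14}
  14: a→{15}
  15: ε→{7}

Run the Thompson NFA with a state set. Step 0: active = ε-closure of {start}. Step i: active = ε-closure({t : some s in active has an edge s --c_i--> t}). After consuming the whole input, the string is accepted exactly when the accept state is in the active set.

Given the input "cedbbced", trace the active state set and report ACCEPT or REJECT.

Answer: REJECT

Derivation:
initial (ε-close {0}): {0}
'c' @ 1: {}  — dead — no transitions
rest 'edbbced' ignored (set empty)
after full input: {}  (accept=7 not in)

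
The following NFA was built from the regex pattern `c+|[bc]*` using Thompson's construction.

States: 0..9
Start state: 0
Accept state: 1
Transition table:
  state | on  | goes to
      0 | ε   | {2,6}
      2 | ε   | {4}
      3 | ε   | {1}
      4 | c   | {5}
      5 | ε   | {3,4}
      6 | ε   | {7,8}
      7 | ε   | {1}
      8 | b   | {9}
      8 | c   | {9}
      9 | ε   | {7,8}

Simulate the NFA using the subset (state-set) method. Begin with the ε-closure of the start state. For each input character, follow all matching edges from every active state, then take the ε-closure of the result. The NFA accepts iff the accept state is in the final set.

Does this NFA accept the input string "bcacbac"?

Answer: REJECT

Steps:
start: ε-closure({0}) = {0,1,2,4,6,7,8}
'b' @ 1: {1,7,8,9}  [accepting]
'c' @ 2: {1,7,8,9}  [accepting]
'a' @ 3: {}  — state set empty
rest 'cbac' ignored (set empty)
end set {} — state 1 not in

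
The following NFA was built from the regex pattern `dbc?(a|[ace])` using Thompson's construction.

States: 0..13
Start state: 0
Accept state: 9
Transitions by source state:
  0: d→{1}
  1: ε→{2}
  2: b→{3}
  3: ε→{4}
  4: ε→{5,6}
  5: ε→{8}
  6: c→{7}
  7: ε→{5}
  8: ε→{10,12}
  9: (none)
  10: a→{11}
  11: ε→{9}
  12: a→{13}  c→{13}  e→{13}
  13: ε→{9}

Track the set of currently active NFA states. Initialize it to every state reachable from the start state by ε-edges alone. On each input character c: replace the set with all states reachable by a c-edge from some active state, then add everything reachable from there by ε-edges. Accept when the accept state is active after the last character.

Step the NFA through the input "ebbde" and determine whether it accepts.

S₀ = ε-closure({0}) = {0}
'e' @ 1: {}  — state set empty
rest 'bbde' ignored (set empty)
after full input: {}  (accept=9 not in)

Answer: REJECT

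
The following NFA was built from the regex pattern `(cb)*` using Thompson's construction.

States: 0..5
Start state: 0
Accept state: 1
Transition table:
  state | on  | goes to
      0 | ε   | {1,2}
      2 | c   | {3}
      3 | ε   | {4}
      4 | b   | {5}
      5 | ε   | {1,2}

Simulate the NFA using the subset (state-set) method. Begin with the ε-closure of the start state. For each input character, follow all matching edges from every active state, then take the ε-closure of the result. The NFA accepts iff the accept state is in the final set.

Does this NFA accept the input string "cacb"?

Answer: REJECT

Trace:
start: ε-closure({0}) = {0,1,2}
'c' @ 1: {3,4}
'a' @ 2: {}  — no active states
rest 'cb' ignored (set empty)
after full input: {}  (accept=1 not in)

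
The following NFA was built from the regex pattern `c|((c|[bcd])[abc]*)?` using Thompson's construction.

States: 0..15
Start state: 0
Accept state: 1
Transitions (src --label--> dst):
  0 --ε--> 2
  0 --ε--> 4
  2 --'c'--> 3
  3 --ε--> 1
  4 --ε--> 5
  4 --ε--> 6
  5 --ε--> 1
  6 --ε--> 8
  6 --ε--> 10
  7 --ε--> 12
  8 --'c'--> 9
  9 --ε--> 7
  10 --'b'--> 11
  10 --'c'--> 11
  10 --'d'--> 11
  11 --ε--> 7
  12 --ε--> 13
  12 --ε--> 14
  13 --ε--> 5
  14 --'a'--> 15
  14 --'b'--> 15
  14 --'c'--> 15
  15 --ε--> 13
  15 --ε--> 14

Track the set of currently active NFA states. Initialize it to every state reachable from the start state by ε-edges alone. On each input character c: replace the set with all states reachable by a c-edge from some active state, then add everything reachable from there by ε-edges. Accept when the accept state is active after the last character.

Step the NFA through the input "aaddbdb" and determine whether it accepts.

S₀ = ε-closure({0}) = {0,1,2,4,5,6,8,10}
'a' @ 1: {}  — no active states
rest 'addbdb' ignored (set empty)
end set {} — state 1 not in

Answer: REJECT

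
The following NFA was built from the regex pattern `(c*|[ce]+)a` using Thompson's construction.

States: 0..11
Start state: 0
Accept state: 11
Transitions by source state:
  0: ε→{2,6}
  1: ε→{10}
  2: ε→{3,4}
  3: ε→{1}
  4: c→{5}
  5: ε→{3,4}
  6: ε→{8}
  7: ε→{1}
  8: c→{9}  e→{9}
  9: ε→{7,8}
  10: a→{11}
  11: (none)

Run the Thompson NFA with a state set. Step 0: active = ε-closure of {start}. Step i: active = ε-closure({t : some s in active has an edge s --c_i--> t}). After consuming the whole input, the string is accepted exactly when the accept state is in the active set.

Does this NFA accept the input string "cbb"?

Answer: REJECT

Trace:
S₀ = ε-closure({0}) = {0,1,2,3,4,6,8,10}
'c' @ 1: {1,3,4,5,7,8,9,10}
'b' @ 2: {}  — no active states
rest 'b' ignored (set empty)
end set {} — state 11 not in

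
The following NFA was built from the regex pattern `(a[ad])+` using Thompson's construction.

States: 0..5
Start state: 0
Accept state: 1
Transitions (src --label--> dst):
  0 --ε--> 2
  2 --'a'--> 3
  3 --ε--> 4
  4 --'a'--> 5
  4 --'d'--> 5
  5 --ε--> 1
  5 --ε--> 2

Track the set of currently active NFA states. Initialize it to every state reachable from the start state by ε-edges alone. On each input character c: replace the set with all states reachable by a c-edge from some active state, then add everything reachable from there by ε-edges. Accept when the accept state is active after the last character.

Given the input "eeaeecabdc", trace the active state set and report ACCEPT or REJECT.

S₀ = ε-closure({0}) = {0,2}
'e' @ 1: {}  — dead — no transitions
rest 'eaeecabdc' ignored (set empty)
final: {}; accept 1 not in set

Answer: REJECT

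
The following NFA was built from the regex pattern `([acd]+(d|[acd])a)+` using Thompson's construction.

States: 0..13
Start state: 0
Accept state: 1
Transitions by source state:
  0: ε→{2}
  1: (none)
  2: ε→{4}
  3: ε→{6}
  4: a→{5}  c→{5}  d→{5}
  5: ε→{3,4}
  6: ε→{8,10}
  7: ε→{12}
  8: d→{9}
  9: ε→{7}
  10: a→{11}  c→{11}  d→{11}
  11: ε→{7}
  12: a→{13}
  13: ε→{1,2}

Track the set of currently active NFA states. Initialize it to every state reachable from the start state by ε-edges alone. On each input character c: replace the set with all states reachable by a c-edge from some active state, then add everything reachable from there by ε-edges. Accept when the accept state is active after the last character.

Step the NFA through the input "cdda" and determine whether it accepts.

Answer: ACCEPT

Trace:
start: ε-closure({0}) = {0,2,4}
'c' @ 1: {3,4,5,6,8,10}
'd' @ 2: {3,4,5,6,7,8,9,10,11,12}
'd' @ 3: {3,4,5,6,7,8,9,10,11,12}
'a' @ 4: {1,2,3,4,5,6,7,8,10,11,12,13}  (accept∈set)
final: {1,2,3,4,5,6,7,8,10,11,12,13}; accept 1 in set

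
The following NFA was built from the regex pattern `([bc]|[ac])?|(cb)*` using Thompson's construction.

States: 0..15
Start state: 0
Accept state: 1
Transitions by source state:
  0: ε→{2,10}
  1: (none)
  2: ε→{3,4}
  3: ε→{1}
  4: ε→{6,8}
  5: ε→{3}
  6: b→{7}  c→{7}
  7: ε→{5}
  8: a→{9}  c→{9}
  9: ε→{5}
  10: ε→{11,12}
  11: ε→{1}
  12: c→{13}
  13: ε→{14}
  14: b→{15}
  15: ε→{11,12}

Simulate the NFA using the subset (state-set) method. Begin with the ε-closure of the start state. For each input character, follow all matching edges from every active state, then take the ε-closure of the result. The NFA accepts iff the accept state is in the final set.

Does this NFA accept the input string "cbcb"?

initial (ε-close {0}): {0,1,2,3,4,6,8,10,11,12}
'c' @ 1: {1,3,5,7,9,13,14}  [accepting]
'b' @ 2: {1,11,12,15}  [accepting]
'c' @ 3: {13,14}
'b' @ 4: {1,11,12,15}  [accepting]
final: {1,11,12,15}; accept 1 in set

Answer: ACCEPT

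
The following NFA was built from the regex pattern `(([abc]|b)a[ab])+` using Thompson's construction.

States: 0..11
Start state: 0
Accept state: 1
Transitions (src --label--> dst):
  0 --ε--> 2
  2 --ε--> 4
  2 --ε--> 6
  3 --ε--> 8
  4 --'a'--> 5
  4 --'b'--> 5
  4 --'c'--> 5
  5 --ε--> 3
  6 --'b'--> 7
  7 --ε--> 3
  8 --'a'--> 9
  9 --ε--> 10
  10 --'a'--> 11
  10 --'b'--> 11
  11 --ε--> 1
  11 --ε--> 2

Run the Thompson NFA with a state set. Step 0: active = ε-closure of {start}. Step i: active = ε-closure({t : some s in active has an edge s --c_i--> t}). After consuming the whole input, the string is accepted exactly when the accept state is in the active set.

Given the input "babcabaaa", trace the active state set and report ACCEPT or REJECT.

initial (ε-close {0}): {0,2,4,6}
'b' @ 1: {3,5,7,8}
'a' @ 2: {9,10}
'b' @ 3: {1,2,4,6,11}  (accept∈set)
'c' @ 4: {3,5,8}
'a' @ 5: {9,10}
'b' @ 6: {1,2,4,6,11}  (accept∈set)
'a' @ 7: {3,5,8}
'a' @ 8: {9,10}
'a' @ 9: {1,2,4,6,11}  (accept∈set)
final: {1,2,4,6,11}; accept 1 in set

Answer: ACCEPT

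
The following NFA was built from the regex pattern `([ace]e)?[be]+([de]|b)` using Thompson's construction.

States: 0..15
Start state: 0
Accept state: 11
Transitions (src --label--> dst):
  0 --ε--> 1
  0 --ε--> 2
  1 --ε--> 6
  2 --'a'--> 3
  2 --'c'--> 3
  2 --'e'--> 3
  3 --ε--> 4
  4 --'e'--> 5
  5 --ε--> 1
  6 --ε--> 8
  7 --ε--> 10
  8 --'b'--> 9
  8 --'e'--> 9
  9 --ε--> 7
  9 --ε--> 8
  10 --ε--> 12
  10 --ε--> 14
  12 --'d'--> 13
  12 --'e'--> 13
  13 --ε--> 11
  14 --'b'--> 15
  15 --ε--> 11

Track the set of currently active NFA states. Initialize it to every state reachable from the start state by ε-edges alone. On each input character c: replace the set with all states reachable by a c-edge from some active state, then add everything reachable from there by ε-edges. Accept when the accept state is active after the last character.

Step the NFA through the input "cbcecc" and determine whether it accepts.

start: ε-closure({0}) = {0,1,2,6,8}
'c' @ 1: {3,4}
'b' @ 2: {}  — no active states
rest 'cecc' ignored (set empty)
final: {}; accept 11 not in set

Answer: REJECT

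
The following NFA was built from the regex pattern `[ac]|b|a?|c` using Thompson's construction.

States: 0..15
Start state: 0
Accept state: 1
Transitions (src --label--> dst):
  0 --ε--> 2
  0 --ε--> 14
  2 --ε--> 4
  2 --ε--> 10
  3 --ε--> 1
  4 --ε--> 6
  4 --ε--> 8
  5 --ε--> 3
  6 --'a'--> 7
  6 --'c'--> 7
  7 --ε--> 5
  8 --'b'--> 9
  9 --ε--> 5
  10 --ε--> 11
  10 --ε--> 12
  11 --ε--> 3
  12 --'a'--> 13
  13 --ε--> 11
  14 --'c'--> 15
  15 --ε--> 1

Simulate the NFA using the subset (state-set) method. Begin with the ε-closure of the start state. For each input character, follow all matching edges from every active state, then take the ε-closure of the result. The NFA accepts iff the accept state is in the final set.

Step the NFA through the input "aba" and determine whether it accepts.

S₀ = ε-closure({0}) = {0,1,2,3,4,6,8,10,11,12,14}
'a' @ 1: {1,3,5,7,11,13}  ✓accept
'b' @ 2: {}  — state set empty
rest 'a' ignored (set empty)
end set {} — state 1 not in

Answer: REJECT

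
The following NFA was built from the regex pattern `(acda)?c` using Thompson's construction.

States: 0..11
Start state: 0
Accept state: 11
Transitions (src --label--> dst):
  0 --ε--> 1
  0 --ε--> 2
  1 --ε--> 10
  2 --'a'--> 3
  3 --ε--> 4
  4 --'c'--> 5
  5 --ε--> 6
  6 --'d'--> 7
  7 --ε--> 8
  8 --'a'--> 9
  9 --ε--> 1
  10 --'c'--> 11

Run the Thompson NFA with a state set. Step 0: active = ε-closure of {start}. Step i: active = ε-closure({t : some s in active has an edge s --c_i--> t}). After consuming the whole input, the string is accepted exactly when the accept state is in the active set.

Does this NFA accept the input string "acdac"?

start: ε-closure({0}) = {0,1,2,10}
'a' @ 1: {3,4}
'c' @ 2: {5,6}
'd' @ 3: {7,8}
'a' @ 4: {1,9,10}
'c' @ 5: {11}  ✓accept
after full input: {11}  (accept=11 in)

Answer: ACCEPT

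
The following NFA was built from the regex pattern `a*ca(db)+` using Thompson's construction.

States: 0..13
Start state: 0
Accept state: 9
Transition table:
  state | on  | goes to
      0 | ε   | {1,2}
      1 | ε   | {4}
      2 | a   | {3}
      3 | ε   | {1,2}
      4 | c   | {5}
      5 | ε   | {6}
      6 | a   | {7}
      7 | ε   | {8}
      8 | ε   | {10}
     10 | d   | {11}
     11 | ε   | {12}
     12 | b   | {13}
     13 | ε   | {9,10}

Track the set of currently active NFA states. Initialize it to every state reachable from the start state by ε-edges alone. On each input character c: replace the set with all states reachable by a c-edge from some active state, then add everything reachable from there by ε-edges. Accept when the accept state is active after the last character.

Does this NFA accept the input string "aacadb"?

Answer: ACCEPT

Derivation:
initial (ε-close {0}): {0,1,2,4}
'a' @ 1: {1,2,3,4}
'a' @ 2: {1,2,3,4}
'c' @ 3: {5,6}
'a' @ 4: {7,8,10}
'd' @ 5: {11,12}
'b' @ 6: {9,10,13}  ✓accept
final: {9,10,13}; accept 9 in set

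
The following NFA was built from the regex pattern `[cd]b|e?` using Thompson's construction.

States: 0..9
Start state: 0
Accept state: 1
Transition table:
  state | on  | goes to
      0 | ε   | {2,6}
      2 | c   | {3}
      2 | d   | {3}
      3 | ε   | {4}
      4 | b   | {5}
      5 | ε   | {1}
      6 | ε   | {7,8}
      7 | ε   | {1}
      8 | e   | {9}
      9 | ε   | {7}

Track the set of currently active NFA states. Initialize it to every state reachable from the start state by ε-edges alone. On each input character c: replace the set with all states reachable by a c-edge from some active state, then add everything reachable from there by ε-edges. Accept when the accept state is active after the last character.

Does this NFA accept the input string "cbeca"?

Answer: REJECT

Steps:
initial (ε-close {0}): {0,1,2,6,7,8}
'c' @ 1: {3,4}
'b' @ 2: {1,5}  (accept∈set)
'e' @ 3: {}  — no active states
rest 'ca' ignored (set empty)
after full input: {}  (accept=1 not in)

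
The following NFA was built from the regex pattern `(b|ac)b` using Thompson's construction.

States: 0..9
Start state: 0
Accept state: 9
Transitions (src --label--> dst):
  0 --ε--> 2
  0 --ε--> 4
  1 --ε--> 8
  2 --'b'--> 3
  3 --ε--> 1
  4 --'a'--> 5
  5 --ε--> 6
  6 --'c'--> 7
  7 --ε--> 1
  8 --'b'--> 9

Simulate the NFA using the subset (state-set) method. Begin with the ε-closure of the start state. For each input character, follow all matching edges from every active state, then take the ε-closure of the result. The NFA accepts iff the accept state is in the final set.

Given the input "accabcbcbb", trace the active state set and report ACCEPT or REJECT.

start: ε-closure({0}) = {0,2,4}
'a' @ 1: {5,6}
'c' @ 2: {1,7,8}
'c' @ 3: {}  — no active states
rest 'abcbcbb' ignored (set empty)
after full input: {}  (accept=9 not in)

Answer: REJECT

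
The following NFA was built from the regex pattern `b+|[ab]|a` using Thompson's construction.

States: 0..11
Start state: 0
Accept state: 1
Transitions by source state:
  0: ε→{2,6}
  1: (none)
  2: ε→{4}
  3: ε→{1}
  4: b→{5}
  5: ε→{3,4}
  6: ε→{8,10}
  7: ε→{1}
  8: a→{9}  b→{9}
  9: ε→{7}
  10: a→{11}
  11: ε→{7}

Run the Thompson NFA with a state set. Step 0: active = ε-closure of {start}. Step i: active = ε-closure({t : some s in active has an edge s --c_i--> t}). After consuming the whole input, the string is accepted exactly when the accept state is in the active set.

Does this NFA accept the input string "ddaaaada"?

Answer: REJECT

Steps:
start: ε-closure({0}) = {0,2,4,6,8,10}
'd' @ 1: {}  — state set empty
rest 'daaaada' ignored (set empty)
final: {}; accept 1 not in set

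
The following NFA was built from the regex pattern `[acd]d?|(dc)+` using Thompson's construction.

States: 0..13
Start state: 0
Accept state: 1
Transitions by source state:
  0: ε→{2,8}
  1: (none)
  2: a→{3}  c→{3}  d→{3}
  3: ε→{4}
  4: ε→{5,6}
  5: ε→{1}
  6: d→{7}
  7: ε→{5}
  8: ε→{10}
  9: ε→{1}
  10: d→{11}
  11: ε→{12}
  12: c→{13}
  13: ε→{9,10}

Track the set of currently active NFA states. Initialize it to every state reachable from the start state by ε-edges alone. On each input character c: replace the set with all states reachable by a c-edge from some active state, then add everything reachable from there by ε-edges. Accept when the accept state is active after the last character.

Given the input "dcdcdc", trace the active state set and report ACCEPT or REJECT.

Answer: ACCEPT

Derivation:
S₀ = ε-closure({0}) = {0,2,8,10}
'd' @ 1: {1,3,4,5,6,11,12}  (accept∈set)
'c' @ 2: {1,9,10,13}  (accept∈set)
'd' @ 3: {11,12}
'c' @ 4: {1,9,10,13}  (accept∈set)
'd' @ 5: {11,12}
'c' @ 6: {1,9,10,13}  (accept∈set)
final: {1,9,10,13}; accept 1 in set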